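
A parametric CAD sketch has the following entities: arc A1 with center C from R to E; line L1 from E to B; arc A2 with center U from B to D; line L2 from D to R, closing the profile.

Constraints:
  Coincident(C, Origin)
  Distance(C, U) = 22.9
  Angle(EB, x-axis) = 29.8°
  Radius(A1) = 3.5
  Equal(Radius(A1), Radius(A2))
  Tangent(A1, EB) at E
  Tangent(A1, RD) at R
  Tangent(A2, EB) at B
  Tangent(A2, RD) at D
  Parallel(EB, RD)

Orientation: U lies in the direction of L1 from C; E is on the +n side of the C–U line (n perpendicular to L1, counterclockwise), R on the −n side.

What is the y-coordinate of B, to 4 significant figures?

14.42

The slot axis is L1's direction at 29.8°, so u = (cos 29.8°, sin 29.8°) = (0.8678, 0.4970) and n = (−sin 29.8°, cos 29.8°) = (-0.4970, 0.8678). C is at the origin and U lies 22.9 along u from C, so U = 22.9·u = (19.87, 11.38). Tangency of A1 to both parallel lines with radius 3.5 puts E and R at C ± 3.5·n: E = (-1.739, 3.037), R = (1.739, -3.037). Equal radii place B and D the same way about U: B = U + 3.5·n = (18.13, 14.42), D = U − 3.5·n = (21.61, 8.344). So B.y = 14.42.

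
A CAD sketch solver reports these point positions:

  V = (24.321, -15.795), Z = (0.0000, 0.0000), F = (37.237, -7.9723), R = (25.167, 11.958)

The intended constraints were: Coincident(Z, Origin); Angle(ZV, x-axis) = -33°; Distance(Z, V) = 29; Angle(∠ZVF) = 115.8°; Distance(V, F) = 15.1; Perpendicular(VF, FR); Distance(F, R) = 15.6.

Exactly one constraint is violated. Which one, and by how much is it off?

Distance(F, R) = 15.6 — off by 7.70.

Z = (0.00, 0.00) ✓; ZV at -33.00° ✓; |ZV| = 29.00 ✓; ∠ZVF = 115.8° ✓; |VF| = 15.10 ✓; ∠(VF, FR) = 90.00° ✓; |FR| = 23.30 ✗.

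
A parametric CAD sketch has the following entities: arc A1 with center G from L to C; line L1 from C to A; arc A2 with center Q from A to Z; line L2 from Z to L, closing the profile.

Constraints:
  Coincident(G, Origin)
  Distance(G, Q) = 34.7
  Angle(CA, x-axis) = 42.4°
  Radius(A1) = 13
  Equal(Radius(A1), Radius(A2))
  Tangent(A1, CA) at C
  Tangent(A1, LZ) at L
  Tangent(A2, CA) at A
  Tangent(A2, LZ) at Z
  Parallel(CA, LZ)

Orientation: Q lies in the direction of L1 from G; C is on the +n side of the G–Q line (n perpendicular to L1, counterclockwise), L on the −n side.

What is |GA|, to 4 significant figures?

37.06

Tangency of A1 to both parallel lines with radius 13.0 puts C and L at G ± 13.0·n: C = (-8.766, 9.600), L = (8.766, -9.600). Equal radii place A and Z the same way about Q: A = Q + 13.0·n = (16.86, 33.00), Z = Q − 13.0·n = (34.39, 13.80). Then |GA| = |A − G| = 37.06.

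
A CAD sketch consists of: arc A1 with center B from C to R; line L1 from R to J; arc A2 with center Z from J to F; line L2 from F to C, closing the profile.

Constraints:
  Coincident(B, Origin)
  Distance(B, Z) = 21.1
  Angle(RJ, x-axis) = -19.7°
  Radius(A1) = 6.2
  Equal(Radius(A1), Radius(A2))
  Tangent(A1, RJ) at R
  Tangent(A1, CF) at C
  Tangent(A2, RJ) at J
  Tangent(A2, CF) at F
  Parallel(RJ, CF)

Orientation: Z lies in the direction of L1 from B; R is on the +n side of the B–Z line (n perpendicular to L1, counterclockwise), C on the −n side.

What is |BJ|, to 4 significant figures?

21.99

The slot axis is L1's direction at -19.7°, so u = (cos -19.7°, sin -19.7°) = (0.9415, -0.3371) and n = (−sin -19.7°, cos -19.7°) = (0.3371, 0.9415). B is at the origin and Z lies 21.1 along u from B, so Z = 21.1·u = (19.87, -7.113). Tangency of A1 to both parallel lines with radius 6.2 puts R and C at B ± 6.2·n: R = (2.090, 5.837), C = (-2.090, -5.837). Equal radii place J and F the same way about Z: J = Z + 6.2·n = (21.96, -1.276), F = Z − 6.2·n = (17.78, -12.95). Then |BJ| = |J − B| = 21.99.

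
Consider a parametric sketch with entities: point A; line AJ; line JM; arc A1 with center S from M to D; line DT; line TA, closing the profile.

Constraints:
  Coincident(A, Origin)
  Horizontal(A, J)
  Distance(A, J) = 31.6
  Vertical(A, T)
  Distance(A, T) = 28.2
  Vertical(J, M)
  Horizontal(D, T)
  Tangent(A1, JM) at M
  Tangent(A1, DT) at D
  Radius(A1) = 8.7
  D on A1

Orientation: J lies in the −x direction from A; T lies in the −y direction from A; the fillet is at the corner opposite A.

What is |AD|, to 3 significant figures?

36.3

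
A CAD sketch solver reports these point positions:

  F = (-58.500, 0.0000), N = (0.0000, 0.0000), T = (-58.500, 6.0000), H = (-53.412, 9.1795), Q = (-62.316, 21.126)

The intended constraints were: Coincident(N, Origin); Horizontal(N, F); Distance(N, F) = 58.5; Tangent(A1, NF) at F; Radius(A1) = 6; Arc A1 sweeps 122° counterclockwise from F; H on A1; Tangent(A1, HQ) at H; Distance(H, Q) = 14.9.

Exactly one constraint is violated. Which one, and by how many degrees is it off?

Tangent(A1, HQ) at H — off by 4.70°.

N = (0.00, 0.00) ✓; N.y = 0.00, F.y = 0.00 ✓; |NF| = 58.50 ✓; ∠(TF, FN) = 90.00° ✓; |TF| = 6.000 ✓; bearing(T→H) − bearing(T→F) = 122.0° ✓; |TH| = 6.000 ✓; ∠(TH, HQ) = 85.30° ✗; |HQ| = 14.90 ✓.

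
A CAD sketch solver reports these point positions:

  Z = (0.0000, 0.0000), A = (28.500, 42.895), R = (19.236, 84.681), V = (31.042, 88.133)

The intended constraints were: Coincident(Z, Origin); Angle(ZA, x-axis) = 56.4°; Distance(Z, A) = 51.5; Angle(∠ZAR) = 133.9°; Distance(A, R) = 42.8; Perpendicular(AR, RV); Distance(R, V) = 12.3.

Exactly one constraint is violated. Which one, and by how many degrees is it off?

Perpendicular(AR, RV) — off by 3.80°.

Z = (0.00, 0.00) ✓; ZA at 56.40° ✓; |ZA| = 51.50 ✓; ∠ZAR = 133.9° ✓; |AR| = 42.80 ✓; ∠(AR, RV) = 86.20° ✗; |RV| = 12.30 ✓.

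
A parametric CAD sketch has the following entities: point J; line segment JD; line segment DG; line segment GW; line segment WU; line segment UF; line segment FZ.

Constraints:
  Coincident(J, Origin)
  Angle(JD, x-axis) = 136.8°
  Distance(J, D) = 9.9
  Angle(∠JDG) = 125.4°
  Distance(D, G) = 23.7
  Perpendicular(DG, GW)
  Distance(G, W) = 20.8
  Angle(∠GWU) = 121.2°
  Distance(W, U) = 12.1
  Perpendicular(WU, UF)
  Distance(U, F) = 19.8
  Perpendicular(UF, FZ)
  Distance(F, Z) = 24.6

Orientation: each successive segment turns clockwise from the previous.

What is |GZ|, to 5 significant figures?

2.6476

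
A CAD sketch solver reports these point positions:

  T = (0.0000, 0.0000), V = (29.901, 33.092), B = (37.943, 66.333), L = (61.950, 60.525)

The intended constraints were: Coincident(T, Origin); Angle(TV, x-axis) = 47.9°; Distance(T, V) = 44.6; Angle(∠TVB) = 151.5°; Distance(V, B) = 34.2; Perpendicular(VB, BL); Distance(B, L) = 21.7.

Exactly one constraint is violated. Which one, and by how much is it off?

Distance(B, L) = 21.7 — off by 3.00.

T = (0.00, 0.00) ✓; TV at 47.90° ✓; |TV| = 44.60 ✓; ∠TVB = 151.5° ✓; |VB| = 34.20 ✓; ∠(VB, BL) = 90.00° ✓; |BL| = 24.70 ✗.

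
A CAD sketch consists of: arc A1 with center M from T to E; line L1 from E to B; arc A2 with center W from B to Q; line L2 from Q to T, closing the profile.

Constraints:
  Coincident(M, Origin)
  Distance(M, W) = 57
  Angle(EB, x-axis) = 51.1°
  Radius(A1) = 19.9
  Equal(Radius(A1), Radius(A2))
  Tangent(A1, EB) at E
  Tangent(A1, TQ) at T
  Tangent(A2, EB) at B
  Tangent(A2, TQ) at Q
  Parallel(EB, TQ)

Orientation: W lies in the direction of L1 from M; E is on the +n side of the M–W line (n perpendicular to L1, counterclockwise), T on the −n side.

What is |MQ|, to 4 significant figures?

60.37

The slot axis is L1's direction at 51.1°, so u = (cos 51.1°, sin 51.1°) = (0.6280, 0.7782) and n = (−sin 51.1°, cos 51.1°) = (-0.7782, 0.6280). M is at the origin and W lies 57.0 along u from M, so W = 57.0·u = (35.79, 44.36). Tangency of A1 to both parallel lines with radius 19.9 puts E and T at M ± 19.9·n: E = (-15.49, 12.50), T = (15.49, -12.50). Equal radii place B and Q the same way about W: B = W + 19.9·n = (20.31, 56.86), Q = W − 19.9·n = (51.28, 31.86). Then |MQ| = |Q − M| = 60.37.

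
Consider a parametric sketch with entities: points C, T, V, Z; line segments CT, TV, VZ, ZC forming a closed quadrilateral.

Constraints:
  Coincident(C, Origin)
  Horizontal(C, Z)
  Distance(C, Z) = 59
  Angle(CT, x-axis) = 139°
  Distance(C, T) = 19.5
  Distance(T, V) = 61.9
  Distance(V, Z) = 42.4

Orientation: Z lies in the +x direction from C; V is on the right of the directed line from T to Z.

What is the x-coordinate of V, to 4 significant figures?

29.54

Checks: |TV| = 61.90 ✓; |VZ| = 42.40 ✓.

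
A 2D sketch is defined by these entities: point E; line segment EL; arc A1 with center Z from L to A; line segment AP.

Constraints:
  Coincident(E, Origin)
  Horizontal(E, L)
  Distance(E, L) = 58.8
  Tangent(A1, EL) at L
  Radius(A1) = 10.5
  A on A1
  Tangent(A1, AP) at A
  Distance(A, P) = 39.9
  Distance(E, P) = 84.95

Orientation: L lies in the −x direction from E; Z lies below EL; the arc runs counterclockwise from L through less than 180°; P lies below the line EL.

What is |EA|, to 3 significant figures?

70.1

E is at the origin; EL is horizontal with |EL| = 58.8 and L on the −x side, so L = (-58.8, 0.00). Tangency of A1 to EL means the radius ZL is perpendicular to EL, so Z = L + (0, -10.5) = (-58.8, -10.5). Since ZA ⟂ AP (tangency), |ZP| = √(10.5² + 39.9²) = 41.3 regardless of where A sits on A1. So P lies on both circle(E, 84.95) and circle(Z, 41.3); the below-EL intersection is P = (-68.2, -50.7). A is the foot of the tangent from P: A = (-69.3, -10.8).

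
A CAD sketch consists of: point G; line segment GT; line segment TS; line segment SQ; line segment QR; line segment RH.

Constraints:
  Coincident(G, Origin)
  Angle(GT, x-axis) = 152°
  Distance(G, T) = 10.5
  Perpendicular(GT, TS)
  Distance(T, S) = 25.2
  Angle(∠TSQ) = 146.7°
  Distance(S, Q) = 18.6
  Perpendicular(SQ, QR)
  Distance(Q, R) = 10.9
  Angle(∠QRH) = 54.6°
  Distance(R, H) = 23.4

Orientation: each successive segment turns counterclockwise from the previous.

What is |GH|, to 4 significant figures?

29.29

G is at the origin; GT runs at 152.0° with length 10.5, so T = (-9.271, 4.929). GT ⟂ TS, so TS runs at -118.0°; with |TS| = 25.2, S = (-21.10, -17.32). ∠TSQ = 146.7° gives SQ at -84.70° from the x-axis; with |SQ| = 18.6, Q = (-19.38, -35.84). SQ ⟂ QR, so QR runs at 5.300°; with |QR| = 10.9, R = (-8.530, -34.83). ∠QRH = 54.6° gives RH at 130.7° from the x-axis; with |RH| = 23.4, H = (-23.79, -17.09). Then |GH| = |H − G| = 29.29.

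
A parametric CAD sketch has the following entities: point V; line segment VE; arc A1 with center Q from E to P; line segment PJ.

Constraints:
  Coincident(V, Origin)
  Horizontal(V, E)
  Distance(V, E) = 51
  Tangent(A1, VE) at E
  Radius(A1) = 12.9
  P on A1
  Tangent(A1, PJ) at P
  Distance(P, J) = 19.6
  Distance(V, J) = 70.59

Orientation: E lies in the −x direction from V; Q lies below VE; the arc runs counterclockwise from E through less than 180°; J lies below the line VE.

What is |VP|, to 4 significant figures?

65.38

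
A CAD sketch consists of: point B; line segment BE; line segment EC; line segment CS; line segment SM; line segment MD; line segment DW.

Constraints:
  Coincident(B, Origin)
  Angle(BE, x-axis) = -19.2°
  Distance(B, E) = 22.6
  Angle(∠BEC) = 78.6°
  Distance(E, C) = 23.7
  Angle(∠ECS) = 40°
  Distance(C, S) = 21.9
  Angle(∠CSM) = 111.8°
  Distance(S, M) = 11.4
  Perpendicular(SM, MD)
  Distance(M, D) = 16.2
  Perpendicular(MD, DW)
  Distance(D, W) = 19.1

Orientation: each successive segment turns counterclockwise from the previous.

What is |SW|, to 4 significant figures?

17.94

B is at the origin; BE runs at -19.2° with length 22.6, so E = (21.34, -7.432). ∠BEC = 78.6° gives EC at 82.20° from the x-axis; with |EC| = 23.7, C = (24.56, 16.05). ∠ECS = 40.0° gives CS at -137.8° from the x-axis; with |CS| = 21.9, S = (8.336, 1.338). ∠CSM = 111.8° gives SM at -69.60° from the x-axis; with |SM| = 11.4, M = (12.31, -9.347). SM ⟂ MD, so MD runs at 20.40°; with |MD| = 16.2, D = (27.49, -3.700). MD ⟂ DW, so DW runs at 110.4°; with |DW| = 19.1, W = (20.84, 14.20). Then |SW| = |W − S| = 17.94.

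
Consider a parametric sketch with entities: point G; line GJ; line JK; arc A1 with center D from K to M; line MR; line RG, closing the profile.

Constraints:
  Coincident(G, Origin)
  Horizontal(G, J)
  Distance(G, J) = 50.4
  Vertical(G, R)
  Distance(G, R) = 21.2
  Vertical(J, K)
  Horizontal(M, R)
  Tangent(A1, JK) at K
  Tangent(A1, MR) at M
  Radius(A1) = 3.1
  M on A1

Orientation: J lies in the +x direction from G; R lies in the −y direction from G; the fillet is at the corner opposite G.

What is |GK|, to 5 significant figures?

53.552

G is at the origin; GJ is horizontal with |GJ| = 50.4 and J on the +x side, so J = (50.400, 0.0000). GR is vertical with |GR| = 21.2 and R on the −y side, so R = (0.0000, -21.200). The virtual corner opposite G is at (50.400, -21.200). A1 meets JK tangentially, so DK is at right angles to JK and tangency of A1 to MR means the radius DM is perpendicular to MR, with radius 3.1, so the center D sits 3.1 in from both sides at D = (47.300, -18.100). That places the tangent points at K = (50.400, -18.100) on JK and M = (47.300, -21.200) on MR. Then |GK| = |K − G| = 53.552.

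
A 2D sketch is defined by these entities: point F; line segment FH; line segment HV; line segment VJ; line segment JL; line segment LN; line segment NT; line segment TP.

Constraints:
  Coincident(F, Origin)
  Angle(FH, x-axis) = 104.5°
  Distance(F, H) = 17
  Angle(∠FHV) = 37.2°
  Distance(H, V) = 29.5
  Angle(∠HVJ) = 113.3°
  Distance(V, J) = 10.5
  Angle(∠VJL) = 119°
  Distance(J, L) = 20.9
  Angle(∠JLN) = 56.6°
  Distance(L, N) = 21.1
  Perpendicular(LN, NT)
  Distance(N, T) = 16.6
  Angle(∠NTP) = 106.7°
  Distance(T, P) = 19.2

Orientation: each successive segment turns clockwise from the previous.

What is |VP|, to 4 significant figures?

20.03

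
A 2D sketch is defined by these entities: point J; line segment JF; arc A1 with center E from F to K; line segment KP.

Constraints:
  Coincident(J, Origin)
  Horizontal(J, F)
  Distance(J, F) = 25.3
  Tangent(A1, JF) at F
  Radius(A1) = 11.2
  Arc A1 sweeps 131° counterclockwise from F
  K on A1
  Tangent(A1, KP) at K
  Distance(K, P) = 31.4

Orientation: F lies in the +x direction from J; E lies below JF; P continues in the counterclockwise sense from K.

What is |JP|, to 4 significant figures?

56.45

J is at the origin; JF is horizontal with |JF| = 25.3 and F on the +x side, so F = (25.30, 0.000). Tangency of A1 to JF means the radius EF is perpendicular to JF, so E = F + (0, -11.2) = (25.30, -11.20). On A1, F sits at bearing 90° from E; a 131° counterclockwise sweep puts K at bearing 221°, so K = E + 11.2·(cos 221°, sin 221°) = (16.85, -18.55). Since A1 is tangent to KP there, EK ⟂ KP, so KP runs along (−sin 221°, cos 221°); with |KP| = 31.4, P = (37.45, -42.25). Then |JP| = |P − J| = 56.45.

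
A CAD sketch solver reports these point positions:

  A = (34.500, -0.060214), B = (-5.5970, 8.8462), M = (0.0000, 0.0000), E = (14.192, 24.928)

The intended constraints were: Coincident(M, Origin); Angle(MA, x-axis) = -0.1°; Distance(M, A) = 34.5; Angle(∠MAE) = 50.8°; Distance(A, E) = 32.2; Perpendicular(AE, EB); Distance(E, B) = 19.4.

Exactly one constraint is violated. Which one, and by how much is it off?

Distance(E, B) = 19.4 — off by 6.10.

M = (0.00, 0.00) ✓; MA at -0.1000° ✓; |MA| = 34.50 ✓; ∠MAE = 50.80° ✓; |AE| = 32.20 ✓; ∠(AE, EB) = 90.00° ✓; |EB| = 25.50 ✗.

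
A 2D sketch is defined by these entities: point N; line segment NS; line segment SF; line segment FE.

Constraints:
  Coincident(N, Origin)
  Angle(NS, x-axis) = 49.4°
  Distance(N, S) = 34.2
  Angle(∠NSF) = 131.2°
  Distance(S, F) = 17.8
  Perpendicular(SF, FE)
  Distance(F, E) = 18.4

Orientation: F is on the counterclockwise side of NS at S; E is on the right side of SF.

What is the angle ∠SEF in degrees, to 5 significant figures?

44.050°

∠NSF = 131.2°, so SF runs at 49.4° + (180° − 131.2°) = 98.200° from the x-axis; with |SF| = 17.8, F = S + 17.8·(cos 98.200°, sin 98.200°) = (19.718, 43.585). SF is perpendicular to FE; with |FE| = 18.4 on the right of SF, E = F + 18.4·(0.98978, 0.14263) = (37.930, 46.209). Then cos ∠SEF = ES·EF / (|ES||EF|), giving 44.050°.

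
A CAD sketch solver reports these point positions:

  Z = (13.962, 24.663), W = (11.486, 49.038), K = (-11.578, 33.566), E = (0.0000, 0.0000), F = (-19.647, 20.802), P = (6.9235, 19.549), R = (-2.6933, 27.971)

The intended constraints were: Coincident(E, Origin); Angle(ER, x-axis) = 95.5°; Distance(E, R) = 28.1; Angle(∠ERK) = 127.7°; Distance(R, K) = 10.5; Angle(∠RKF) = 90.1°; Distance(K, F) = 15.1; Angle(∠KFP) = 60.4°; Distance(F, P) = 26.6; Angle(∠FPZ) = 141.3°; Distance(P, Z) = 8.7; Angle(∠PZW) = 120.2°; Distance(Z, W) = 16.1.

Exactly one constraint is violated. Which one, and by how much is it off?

Distance(Z, W) = 16.1 — off by 8.40.

E = (0.00, 0.00) ✓; ER at 95.50° ✓; |ER| = 28.10 ✓; ∠ERK = 127.7° ✓; |RK| = 10.50 ✓; ∠RKF = 90.10° ✓; |KF| = 15.10 ✓; ∠KFP = 60.40° ✓; |FP| = 26.60 ✓; ∠FPZ = 141.3° ✓; |PZ| = 8.700 ✓; ∠PZW = 120.2° ✓; |ZW| = 24.50 ✗.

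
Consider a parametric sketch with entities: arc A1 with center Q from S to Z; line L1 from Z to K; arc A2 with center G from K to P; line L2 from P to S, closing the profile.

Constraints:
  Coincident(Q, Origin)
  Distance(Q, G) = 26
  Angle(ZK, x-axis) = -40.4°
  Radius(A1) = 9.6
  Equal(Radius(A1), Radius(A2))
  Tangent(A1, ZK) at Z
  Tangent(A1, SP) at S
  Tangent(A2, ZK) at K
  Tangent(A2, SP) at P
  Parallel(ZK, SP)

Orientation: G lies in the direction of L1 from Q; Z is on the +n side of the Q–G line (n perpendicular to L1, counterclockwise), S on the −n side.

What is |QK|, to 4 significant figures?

27.72

The slot axis is L1's direction at -40.4°, so u = (cos -40.4°, sin -40.4°) = (0.7615, -0.6481) and n = (−sin -40.4°, cos -40.4°) = (0.6481, 0.7615). Q is at the origin and G lies 26.0 along u from Q, so G = 26.0·u = (19.80, -16.85). Tangency of A1 to both parallel lines with radius 9.6 puts Z and S at Q ± 9.6·n: Z = (6.222, 7.311), S = (-6.222, -7.311). Equal radii place K and P the same way about G: K = G + 9.6·n = (26.02, -9.540), P = G − 9.6·n = (13.58, -24.16). Then |QK| = |K − Q| = 27.72.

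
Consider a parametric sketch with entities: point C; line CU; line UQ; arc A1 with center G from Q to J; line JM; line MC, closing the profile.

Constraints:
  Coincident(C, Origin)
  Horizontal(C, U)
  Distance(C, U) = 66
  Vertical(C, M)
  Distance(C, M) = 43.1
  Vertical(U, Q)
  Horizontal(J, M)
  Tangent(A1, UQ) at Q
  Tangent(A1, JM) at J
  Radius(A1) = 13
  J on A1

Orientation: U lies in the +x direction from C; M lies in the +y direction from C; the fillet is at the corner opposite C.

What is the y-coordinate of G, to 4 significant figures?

30.10

C is at the origin; CU is horizontal with |CU| = 66.0 and U on the +x side, so U = (66.00, 0.000). CM is vertical with |CM| = 43.1 and M on the +y side, so M = (0.000, 43.10). The virtual corner opposite C is at (66.00, 43.10). Since A1 is tangent to UQ there, GQ ⟂ UQ and tangency of A1 to JM means the radius GJ is perpendicular to JM, with radius 13.0, so the center G sits 13.0 in from both sides at G = (53.00, 30.10). So G.y = 30.10.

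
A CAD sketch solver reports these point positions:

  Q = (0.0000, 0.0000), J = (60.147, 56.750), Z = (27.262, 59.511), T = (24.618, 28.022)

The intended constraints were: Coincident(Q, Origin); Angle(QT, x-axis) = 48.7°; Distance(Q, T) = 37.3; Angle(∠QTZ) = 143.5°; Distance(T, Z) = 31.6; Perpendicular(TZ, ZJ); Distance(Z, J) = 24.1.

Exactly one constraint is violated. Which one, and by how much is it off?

Distance(Z, J) = 24.1 — off by 8.90.

Q = (0.00, 0.00) ✓; QT at 48.70° ✓; |QT| = 37.30 ✓; ∠QTZ = 143.5° ✓; |TZ| = 31.60 ✓; ∠(TZ, ZJ) = 90.00° ✓; |ZJ| = 33.00 ✗.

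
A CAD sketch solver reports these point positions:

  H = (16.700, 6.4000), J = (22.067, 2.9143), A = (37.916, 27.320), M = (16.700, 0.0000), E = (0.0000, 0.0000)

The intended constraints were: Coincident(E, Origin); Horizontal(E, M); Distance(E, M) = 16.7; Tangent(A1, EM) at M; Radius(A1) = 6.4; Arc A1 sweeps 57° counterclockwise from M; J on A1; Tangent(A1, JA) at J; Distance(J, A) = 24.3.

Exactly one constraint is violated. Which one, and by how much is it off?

Distance(J, A) = 24.3 — off by 4.80.

E = (0.00, 0.00) ✓; E.y = 0.00, M.y = 0.00 ✓; |EM| = 16.70 ✓; ∠(HM, ME) = 90.00° ✓; |HM| = 6.400 ✓; bearing(H→J) − bearing(H→M) = 57.00° ✓; |HJ| = 6.400 ✓; ∠(HJ, JA) = 90.00° ✓; |JA| = 29.10 ✗.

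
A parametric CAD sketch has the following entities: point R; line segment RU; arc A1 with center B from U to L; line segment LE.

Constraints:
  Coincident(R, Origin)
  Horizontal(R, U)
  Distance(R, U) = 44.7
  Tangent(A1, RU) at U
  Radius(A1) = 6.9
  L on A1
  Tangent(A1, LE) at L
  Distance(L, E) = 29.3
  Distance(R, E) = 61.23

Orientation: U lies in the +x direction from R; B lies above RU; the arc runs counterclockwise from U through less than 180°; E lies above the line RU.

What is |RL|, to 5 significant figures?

52.116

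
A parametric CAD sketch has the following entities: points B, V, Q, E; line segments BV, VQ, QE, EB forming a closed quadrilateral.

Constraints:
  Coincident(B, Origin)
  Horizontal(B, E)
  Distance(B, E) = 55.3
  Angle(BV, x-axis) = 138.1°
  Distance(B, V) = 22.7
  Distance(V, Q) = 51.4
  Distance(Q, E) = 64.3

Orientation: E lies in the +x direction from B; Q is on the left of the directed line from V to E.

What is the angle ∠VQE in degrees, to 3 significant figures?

78.4°

Checks: |VQ| = 51.40 ✓; |QE| = 64.30 ✓.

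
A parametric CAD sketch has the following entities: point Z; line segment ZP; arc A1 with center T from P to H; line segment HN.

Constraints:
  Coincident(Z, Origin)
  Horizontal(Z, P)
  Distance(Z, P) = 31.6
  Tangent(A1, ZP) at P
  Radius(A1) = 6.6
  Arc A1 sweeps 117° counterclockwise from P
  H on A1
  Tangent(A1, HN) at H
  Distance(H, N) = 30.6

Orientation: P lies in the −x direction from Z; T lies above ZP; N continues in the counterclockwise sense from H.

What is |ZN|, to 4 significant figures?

54.11

Z is at the origin; Z and P share the same y with |ZP| = 31.6 and P on the −x side, so P = (-31.60, 0.000). Since A1 is tangent to ZP there, TP ⟂ ZP, so T = P + (0, 6.6) = (-31.60, 6.600). On A1, P sits at bearing -90° from T; a 117° counterclockwise sweep puts H at bearing 27°, so H = T + 6.6·(cos 27°, sin 27°) = (-25.72, 9.596). The tangent condition forces TH to be normal to HN, so HN runs along (−sin 27°, cos 27°); with |HN| = 30.6, N = (-39.61, 36.86). Then |ZN| = |N − Z| = 54.11.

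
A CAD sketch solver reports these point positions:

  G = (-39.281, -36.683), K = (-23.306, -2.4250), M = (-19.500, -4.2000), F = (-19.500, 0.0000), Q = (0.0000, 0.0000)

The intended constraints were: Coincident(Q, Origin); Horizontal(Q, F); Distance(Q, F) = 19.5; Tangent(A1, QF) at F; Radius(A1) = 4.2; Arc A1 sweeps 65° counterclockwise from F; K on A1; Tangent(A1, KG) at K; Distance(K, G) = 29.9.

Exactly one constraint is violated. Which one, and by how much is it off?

Distance(K, G) = 29.9 — off by 7.90.

Q = (0.00, 0.00) ✓; Q.y = 0.00, F.y = 0.00 ✓; |QF| = 19.50 ✓; ∠(MF, FQ) = 90.00° ✓; |MF| = 4.200 ✓; bearing(M→K) − bearing(M→F) = 65.00° ✓; |MK| = 4.200 ✓; ∠(MK, KG) = 90.00° ✓; |KG| = 37.80 ✗.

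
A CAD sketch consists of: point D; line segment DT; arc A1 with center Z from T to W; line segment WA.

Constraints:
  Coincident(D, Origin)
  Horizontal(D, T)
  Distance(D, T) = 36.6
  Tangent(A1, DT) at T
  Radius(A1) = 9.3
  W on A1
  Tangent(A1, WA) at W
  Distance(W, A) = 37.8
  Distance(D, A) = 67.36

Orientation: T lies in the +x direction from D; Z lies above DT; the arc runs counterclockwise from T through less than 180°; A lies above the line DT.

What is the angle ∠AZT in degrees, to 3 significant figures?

161°

D is at the origin; D and T share the same y with |DT| = 36.6 and T on the +x side, so T = (36.6, 0.00). Tangency of A1 to DT means the radius ZT is perpendicular to DT, so Z = T + (0, 9.3) = (36.6, 9.30). Since ZW ⟂ WA (tangency), |ZA| = √(9.3² + 37.8²) = 38.9 regardless of where W sits on A1. So A lies on both circle(D, 67.36) and circle(Z, 38.9); the above-DT intersection is A = (49.0, 46.2). W is the foot of the tangent from A: W = (45.9, 8.52).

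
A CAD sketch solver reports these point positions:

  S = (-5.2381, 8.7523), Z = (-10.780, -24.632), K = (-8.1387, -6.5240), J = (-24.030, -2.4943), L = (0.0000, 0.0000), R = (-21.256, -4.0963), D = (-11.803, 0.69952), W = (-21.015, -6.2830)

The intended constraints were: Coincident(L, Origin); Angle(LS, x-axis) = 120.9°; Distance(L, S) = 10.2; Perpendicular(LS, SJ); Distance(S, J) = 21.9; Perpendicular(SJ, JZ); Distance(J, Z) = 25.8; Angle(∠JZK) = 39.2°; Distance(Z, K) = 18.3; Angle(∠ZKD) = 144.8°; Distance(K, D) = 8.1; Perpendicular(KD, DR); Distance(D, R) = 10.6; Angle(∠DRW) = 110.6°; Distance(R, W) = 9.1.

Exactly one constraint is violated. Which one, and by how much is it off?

Distance(R, W) = 9.1 — off by 6.90.

L = (0.00, 0.00) ✓; LS at 120.9° ✓; |LS| = 10.20 ✓; ∠(LS, SJ) = 90.00° ✓; |SJ| = 21.90 ✓; ∠(SJ, JZ) = 90.00° ✓; |JZ| = 25.80 ✓; ∠JZK = 39.20° ✓; |ZK| = 18.30 ✓; ∠ZKD = 144.8° ✓; |KD| = 8.100 ✓; ∠(KD, DR) = 90.00° ✓; |DR| = 10.60 ✓; ∠DRW = 110.6° ✓; |RW| = 2.200 ✗.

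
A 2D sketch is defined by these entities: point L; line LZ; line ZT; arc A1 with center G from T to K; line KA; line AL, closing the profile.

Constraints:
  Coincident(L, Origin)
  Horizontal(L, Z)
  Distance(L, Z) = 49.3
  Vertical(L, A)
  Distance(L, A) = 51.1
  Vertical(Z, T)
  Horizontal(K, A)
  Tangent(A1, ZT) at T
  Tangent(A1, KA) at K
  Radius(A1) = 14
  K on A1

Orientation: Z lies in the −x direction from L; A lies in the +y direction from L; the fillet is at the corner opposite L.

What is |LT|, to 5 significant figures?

61.700

The virtual corner opposite L is at (-49.300, 51.100). A1 meets ZT tangentially, so GT is at right angles to ZT and the tangent condition forces GK to be normal to KA, with radius 14.0, so the center G sits 14.0 in from both sides at G = (-35.300, 37.100). That places the tangent points at T = (-49.300, 37.100) on ZT and K = (-35.300, 51.100) on KA. Then |LT| = |T − L| = 61.700.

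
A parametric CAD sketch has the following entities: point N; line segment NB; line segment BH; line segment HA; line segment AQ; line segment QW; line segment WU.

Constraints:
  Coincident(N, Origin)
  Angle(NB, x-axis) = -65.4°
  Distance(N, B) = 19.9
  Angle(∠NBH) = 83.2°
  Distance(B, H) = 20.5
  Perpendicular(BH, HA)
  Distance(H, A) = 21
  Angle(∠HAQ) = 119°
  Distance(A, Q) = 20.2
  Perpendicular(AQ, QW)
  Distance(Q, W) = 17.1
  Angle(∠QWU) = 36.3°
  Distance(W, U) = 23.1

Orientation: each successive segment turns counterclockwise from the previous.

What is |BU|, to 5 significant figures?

29.848

The perpendicularity gives QW at right angles to AQ, so QW runs at -87.600°; with |QW| = 17.1, W = (-4.6256, -7.4194). ∠QWU = 36.3° gives WU at 56.100° from the x-axis; with |WU| = 23.1, U = (8.2583, 11.754). Then |BU| = |U − B| = 29.848.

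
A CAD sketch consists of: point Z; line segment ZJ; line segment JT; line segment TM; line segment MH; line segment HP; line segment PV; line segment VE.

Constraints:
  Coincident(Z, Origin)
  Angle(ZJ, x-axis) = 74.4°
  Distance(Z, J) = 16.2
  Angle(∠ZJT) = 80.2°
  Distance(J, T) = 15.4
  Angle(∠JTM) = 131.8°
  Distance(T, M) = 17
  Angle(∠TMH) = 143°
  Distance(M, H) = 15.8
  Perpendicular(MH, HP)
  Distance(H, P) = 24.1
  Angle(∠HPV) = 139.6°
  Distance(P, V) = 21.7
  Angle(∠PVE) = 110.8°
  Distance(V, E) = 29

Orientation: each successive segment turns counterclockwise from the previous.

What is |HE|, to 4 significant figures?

51.65

∠HPV = 139.6° gives PV at 29.80° from the x-axis; with |PV| = 21.7, V = (16.09, -3.483). ∠PVE = 110.8° gives VE at 99.00° from the x-axis; with |VE| = 29.0, E = (11.56, 25.16). Then |HE| = |E − H| = 51.65.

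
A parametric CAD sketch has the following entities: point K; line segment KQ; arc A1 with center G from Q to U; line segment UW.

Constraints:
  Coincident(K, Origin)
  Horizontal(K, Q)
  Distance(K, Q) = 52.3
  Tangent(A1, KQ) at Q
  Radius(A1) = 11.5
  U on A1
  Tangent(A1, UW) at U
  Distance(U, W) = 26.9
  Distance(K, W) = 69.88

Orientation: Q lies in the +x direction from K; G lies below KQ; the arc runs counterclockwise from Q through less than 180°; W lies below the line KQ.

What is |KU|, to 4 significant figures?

46.12

K is at the origin; K and Q share the same y with |KQ| = 52.3 and Q on the +x side, so Q = (52.30, 0.000). Tangency of A1 to KQ means the radius GQ is perpendicular to KQ, so G = Q + (0, -11.5) = (52.30, -11.50). Since GU ⟂ UW (tangency), |GW| = √(11.5² + 26.9²) = 29.26 regardless of where U sits on A1. So W lies on both circle(K, 69.88) and circle(G, 29.26); the below-KQ intersection is W = (57.04, -40.37). U is the foot of the tangent from W: U = (42.60, -17.67).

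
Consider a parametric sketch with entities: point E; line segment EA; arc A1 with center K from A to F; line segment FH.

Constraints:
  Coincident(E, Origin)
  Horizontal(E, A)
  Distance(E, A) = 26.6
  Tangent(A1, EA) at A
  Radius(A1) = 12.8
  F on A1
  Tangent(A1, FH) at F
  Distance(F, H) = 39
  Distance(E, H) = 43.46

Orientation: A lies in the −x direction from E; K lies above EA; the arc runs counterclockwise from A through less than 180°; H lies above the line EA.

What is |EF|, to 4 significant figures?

16.74

Checks: E.y = 0.00, A.y = 0.00 ✓; |KF| = 12.80 ✓; ∠(KF, FH) = 90.00° ✓; |FH| = 39.00 ✓; |EH| = 43.46 ✓.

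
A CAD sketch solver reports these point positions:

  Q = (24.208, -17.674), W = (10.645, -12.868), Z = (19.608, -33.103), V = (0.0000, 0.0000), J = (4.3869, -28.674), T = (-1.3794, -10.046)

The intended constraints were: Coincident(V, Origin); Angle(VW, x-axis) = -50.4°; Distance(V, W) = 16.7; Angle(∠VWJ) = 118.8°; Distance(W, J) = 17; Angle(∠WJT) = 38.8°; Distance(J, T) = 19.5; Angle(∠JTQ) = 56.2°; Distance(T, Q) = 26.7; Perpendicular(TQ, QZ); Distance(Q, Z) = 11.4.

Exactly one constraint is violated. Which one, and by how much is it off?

Distance(Q, Z) = 11.4 — off by 4.70.

V = (0.00, 0.00) ✓; VW at -50.40° ✓; |VW| = 16.70 ✓; ∠VWJ = 118.8° ✓; |WJ| = 17.00 ✓; ∠WJT = 38.80° ✓; |JT| = 19.50 ✓; ∠JTQ = 56.20° ✓; |TQ| = 26.70 ✓; ∠(TQ, QZ) = 90.00° ✓; |QZ| = 16.10 ✗.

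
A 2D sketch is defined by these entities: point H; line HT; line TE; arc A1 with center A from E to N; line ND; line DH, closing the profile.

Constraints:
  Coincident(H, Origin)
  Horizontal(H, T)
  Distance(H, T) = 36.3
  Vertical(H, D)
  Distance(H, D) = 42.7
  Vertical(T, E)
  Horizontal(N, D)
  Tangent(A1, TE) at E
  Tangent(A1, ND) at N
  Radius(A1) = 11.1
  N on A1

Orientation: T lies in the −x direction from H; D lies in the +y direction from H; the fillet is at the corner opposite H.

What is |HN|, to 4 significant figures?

49.58

The virtual corner opposite H is at (-36.30, 42.70). A1 meets TE tangentially, so AE is at right angles to TE and A1 meets ND tangentially, so AN is at right angles to ND, with radius 11.1, so the center A sits 11.1 in from both sides at A = (-25.20, 31.60). That places the tangent points at E = (-36.30, 31.60) on TE and N = (-25.20, 42.70) on ND. Then |HN| = |N − H| = 49.58.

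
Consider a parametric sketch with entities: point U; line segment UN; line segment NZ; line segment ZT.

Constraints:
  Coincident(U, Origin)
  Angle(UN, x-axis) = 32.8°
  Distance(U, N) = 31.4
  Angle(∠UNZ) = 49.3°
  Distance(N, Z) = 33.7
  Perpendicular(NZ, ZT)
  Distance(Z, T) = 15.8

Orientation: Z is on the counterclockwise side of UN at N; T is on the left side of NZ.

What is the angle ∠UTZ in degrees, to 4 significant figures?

121.2°

∠UNZ = 49.3°, so NZ runs at 32.8° + (180° − 49.3°) = 163.5° from the x-axis; with |NZ| = 33.7, Z = N + 33.7·(cos 163.5°, sin 163.5°) = (-5.918, 26.58). The perpendicularity gives ZT at right angles to NZ; with |ZT| = 15.8 on the left of NZ, T = Z + 15.8·(-0.2840, -0.9588) = (-10.41, 11.43). Then cos ∠UTZ = TU·TZ / (|TU||TZ|), giving 121.2°.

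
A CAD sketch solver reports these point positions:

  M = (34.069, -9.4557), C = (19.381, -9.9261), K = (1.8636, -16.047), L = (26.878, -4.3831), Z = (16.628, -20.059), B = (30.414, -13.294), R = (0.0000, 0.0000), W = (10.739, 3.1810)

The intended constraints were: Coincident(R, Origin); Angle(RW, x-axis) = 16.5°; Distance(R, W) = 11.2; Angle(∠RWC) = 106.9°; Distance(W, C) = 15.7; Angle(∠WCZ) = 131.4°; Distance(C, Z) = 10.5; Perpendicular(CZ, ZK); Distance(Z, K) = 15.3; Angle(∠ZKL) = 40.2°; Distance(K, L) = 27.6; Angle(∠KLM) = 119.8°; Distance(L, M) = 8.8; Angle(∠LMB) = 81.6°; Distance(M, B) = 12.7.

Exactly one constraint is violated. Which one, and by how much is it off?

Distance(M, B) = 12.7 — off by 7.40.

R = (0.00, 0.00) ✓; RW at 16.50° ✓; |RW| = 11.20 ✓; ∠RWC = 106.9° ✓; |WC| = 15.70 ✓; ∠WCZ = 131.4° ✓; |CZ| = 10.50 ✓; ∠(CZ, ZK) = 90.00° ✓; |ZK| = 15.30 ✓; ∠ZKL = 40.20° ✓; |KL| = 27.60 ✓; ∠KLM = 119.8° ✓; |LM| = 8.800 ✓; ∠LMB = 81.60° ✓; |MB| = 5.300 ✗.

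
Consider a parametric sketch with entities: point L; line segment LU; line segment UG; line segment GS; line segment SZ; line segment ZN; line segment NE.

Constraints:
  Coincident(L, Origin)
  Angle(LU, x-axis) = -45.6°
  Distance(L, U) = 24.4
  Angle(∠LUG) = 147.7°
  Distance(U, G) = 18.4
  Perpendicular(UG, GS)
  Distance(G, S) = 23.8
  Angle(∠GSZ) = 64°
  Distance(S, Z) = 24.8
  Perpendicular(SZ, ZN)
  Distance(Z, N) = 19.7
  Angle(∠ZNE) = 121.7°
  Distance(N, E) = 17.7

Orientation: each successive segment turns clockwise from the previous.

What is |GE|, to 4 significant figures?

7.641

SZ ⟂ ZN, so ZN runs at -13.90°; with |ZN| = 19.7, N = (22.74, -21.07). ∠ZNE = 121.7° gives NE at -72.20° from the x-axis; with |NE| = 17.7, E = (28.15, -37.92). Then |GE| = |E − G| = 7.641.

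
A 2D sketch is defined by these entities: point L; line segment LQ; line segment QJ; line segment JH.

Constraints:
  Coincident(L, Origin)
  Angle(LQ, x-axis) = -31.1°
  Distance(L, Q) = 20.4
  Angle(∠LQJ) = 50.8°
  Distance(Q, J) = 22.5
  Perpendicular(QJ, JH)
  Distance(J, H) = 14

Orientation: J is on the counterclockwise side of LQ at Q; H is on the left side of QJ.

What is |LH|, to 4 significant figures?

9.775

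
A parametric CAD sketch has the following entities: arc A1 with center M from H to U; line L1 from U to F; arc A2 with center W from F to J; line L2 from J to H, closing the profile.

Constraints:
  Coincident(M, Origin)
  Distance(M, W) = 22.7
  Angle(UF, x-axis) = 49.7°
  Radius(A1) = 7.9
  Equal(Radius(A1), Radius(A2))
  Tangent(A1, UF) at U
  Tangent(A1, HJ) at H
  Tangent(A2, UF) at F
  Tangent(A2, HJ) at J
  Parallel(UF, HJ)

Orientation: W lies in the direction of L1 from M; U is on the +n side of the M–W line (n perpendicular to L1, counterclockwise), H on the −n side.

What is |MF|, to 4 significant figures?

24.04

The slot axis is L1's direction at 49.7°, so u = (cos 49.7°, sin 49.7°) = (0.6468, 0.7627) and n = (−sin 49.7°, cos 49.7°) = (-0.7627, 0.6468). M is at the origin and W lies 22.7 along u from M, so W = 22.7·u = (14.68, 17.31). Tangency of A1 to both parallel lines with radius 7.9 puts U and H at M ± 7.9·n: U = (-6.025, 5.110), H = (6.025, -5.110). Equal radii place F and J the same way about W: F = W + 7.9·n = (8.657, 22.42), J = W − 7.9·n = (20.71, 12.20). Then |MF| = |F − M| = 24.04.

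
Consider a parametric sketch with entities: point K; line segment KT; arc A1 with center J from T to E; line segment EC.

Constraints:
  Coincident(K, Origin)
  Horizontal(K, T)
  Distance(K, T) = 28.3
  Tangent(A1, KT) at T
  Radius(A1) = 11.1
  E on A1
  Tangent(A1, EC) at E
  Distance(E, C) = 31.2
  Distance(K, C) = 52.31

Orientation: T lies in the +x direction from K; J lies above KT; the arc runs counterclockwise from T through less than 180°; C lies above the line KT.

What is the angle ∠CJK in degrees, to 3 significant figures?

111°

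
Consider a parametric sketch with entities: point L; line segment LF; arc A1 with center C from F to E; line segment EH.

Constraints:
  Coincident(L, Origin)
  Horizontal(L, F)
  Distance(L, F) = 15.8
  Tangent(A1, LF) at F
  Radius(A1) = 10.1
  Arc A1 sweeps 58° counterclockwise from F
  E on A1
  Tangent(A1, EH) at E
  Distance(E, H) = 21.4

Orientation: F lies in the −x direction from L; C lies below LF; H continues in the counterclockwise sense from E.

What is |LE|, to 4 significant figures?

24.82

A1 meets LF tangentially, so CF is at right angles to LF, so C = F + (0, -10.1) = (-15.80, -10.10). On A1, F sits at bearing 90° from C; a 58° counterclockwise sweep puts E at bearing 148°, so E = C + 10.1·(cos 148°, sin 148°) = (-24.37, -4.748). Then |LE| = |E − L| = 24.82.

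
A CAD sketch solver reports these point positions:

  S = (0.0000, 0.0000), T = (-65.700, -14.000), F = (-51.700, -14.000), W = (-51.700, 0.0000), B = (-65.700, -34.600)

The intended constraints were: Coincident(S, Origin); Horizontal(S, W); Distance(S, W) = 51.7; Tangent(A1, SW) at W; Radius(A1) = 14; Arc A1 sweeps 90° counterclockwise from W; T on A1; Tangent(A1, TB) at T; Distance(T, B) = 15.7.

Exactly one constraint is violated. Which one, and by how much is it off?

Distance(T, B) = 15.7 — off by 4.90.

S = (0.00, 0.00) ✓; S.y = 0.00, W.y = 0.00 ✓; |SW| = 51.70 ✓; ∠(FW, WS) = 90.00° ✓; |FW| = 14.00 ✓; bearing(F→T) − bearing(F→W) = 90.00° ✓; |FT| = 14.00 ✓; ∠(FT, TB) = 90.00° ✓; |TB| = 20.60 ✗.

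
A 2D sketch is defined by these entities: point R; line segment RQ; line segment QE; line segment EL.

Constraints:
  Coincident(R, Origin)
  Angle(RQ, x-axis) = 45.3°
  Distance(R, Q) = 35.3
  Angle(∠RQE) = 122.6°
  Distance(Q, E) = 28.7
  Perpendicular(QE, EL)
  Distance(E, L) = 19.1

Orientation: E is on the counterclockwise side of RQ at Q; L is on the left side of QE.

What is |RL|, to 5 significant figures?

48.890

R is at the origin; RQ runs at 45.3° with length 35.3, so Q = 35.3·(cos 45.3°, sin 45.3°) = (24.830, 25.091). ∠RQE = 122.6°, so QE runs at 45.3° + (180° − 122.6°) = 102.70° from the x-axis; with |QE| = 28.7, E = Q + 28.7·(cos 102.70°, sin 102.70°) = (18.520, 53.089). QE ⟂ EL; with |EL| = 19.1 on the left of QE, L = E + 19.1·(-0.97553, -0.21985) = (-0.11246, 48.890). Then |RL| = |L − R| = 48.890.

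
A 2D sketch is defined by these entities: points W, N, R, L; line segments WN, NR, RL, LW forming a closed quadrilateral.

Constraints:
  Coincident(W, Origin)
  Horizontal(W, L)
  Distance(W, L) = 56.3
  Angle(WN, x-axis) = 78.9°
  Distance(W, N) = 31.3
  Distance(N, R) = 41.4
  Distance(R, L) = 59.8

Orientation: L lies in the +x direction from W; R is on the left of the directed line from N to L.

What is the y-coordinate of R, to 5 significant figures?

56.948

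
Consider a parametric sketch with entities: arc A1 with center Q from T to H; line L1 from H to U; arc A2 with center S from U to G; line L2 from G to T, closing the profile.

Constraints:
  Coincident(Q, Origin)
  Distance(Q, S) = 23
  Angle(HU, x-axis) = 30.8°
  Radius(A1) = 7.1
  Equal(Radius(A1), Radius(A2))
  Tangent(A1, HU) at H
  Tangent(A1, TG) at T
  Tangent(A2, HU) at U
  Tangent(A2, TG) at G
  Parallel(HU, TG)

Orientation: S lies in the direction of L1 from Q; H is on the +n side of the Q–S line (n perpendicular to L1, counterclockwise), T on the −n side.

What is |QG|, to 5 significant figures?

24.071

The slot axis is L1's direction at 30.8°, so u = (cos 30.8°, sin 30.8°) = (0.85896, 0.51204) and n = (−sin 30.8°, cos 30.8°) = (-0.51204, 0.85896). Q is at the origin and S lies 23.0 along u from Q, so S = 23.0·u = (19.756, 11.777). Tangency of A1 to both parallel lines with radius 7.1 puts H and T at Q ± 7.1·n: H = (-3.6355, 6.0986), T = (3.6355, -6.0986). Equal radii place U and G the same way about S: U = S + 7.1·n = (16.121, 17.876), G = S − 7.1·n = (23.392, 5.6784). Then |QG| = |G − Q| = 24.071.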